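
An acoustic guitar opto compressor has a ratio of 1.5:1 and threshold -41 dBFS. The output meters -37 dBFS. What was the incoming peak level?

Post-compression overshoot = -37 − (-41) = 4 dB.
Before 1.5:1 compression the overshoot was 4 × 1.5 = 6 dB, so input = -41 + 6 = -35 dBFS.

-35 dBFS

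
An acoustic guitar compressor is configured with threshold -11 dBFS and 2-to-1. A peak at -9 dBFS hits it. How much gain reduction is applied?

Overshoot = -9 − (-11) = 2 dB.
At 2:1, output sits 2/2 = 1 dB above threshold.
Gain reduction = 2 − 1 = 1 dB.

1 dB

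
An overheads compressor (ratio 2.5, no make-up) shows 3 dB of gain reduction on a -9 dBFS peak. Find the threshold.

Let T be the threshold. Output overshoot = (input overshoot)/R, so -12 − T = (-9 − T)/2.5.
2.5·(-12 − T) = -9 − T → 1.5·T = -30 − (-9) = -21.
T = -21/1.5 = -14 dBFS.

-14 dBFS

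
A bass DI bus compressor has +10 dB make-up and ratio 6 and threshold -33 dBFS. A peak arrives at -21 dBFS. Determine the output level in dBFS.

The input is 12 dB above the -33 dBFS threshold.
The 12 dB excess becomes 2 dB after 6:1 reduction.
So the level is -33 + 2 = -31 dBFS; make-up adds 10 dB, giving -21 dBFS.

-21 dBFS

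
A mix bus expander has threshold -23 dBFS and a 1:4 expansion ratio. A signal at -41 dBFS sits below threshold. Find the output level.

Undershoot = (-23) − (-41) = 18 dB.
At 1:4, that expands to 72 dB under threshold.
Output = -23 − 72 = -95 dBFS.

-95 dBFS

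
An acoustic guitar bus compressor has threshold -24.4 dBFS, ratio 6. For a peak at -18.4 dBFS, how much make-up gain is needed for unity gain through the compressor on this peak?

Without make-up, output = threshold + overshoot/6 = -24.4 + 1 = -23.4 dBFS.
Gap to target: 5 dB.

5 dB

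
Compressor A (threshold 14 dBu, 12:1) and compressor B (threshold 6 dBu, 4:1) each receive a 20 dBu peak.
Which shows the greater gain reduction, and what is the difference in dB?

B, by 5 dB

A: 6 dB over, compressed to 0.5 dB over, so 5.5 dB of GR.
B: 14 dB over, compressed to 3.5 dB over, so 10.5 dB of GR.
B applies 5 dB more gain reduction.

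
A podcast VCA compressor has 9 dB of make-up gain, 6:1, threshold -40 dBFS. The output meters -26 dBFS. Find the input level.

-10 dBFS

Before make-up, the level was -26 − 9 = -35 dBFS.
The compressed level sits -35 − (-40) = 5 dB over threshold.
Input overshoot = R × output overshoot = 30 dB → input = -40 + 30 = -10 dBFS.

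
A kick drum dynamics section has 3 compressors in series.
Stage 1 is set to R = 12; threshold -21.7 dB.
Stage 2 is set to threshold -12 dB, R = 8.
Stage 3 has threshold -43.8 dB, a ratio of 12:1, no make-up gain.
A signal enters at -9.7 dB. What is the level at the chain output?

-41.875 dB

Stage 1: overshoot 12 dB → 12/12 = 1 dB → -20.7 dB.
Stage 2: below threshold (-20.7 ≤ -12); passes unchanged; output -20.7 dB.
Stage 3: -20.7 dB is 23.1 dB over -43.8 dB; at 12:1 that becomes 1.925 dB over, giving -41.875 dB.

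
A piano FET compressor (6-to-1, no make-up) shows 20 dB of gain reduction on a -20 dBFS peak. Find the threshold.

Input is 24 dB above T (since output overshoot × R = input overshoot: (-40 − T)·6 = -20 − T gives T = -44 dBFS).
Check: -44 + (-20 − (-44))/6 = -44 + 4 = -40 dBFS. ✓

-44 dBFS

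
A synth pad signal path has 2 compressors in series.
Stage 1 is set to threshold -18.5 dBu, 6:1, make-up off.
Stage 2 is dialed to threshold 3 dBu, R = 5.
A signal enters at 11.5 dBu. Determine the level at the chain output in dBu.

-13.5 dBu

Stage 1: 11.5 dBu is 30 dB over -18.5 dBu; at 6:1 that becomes 5 dB over, giving -13.5 dBu.
Stage 2: -13.5 dBu ≤ 3 dBu, so stage 2 doesn't engage; output -13.5 dBu.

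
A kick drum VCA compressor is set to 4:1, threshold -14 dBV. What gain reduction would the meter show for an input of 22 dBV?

Overshoot = 22 − (-14) = 36 dB.
At 4:1, output sits 36/4 = 9 dB above threshold.
GR = overshoot in − overshoot out = 36 − 9 = 27 dB.

27 dB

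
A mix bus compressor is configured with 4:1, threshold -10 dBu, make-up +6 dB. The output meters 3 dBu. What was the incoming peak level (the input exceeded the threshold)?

18 dBu

Stripping the +6 dB make-up gives -3 dBu at the gain stage.
That's 7 dB above the -10 dBu threshold.
Input overshoot = R × output overshoot = 28 dB → input = -10 + 28 = 18 dBu.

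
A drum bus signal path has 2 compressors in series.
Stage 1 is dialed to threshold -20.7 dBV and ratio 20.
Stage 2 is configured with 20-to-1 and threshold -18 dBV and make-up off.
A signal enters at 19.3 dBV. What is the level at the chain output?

Stage 1: 40 dB above -20.7 dBV, reduced 20:1 to 2 dB above → -18.7 dBV.
Stage 2: -18.7 dBV is at or below the -18 dBV threshold — no compression; output -18.7 dBV.

-18.7 dBV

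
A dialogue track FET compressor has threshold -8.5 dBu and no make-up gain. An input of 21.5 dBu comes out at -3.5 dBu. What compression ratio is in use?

6:1

Input overshoot = 21.5 − (-8.5) = 30 dB; output overshoot = -3.5 − (-8.5) = 5 dB.
Ratio = 30 / 5 = 6.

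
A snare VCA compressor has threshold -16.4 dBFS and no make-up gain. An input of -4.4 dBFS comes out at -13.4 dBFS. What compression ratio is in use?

Input overshoot = -4.4 − (-16.4) = 12 dB; output overshoot = -13.4 − (-16.4) = 3 dB.
Ratio = 12 / 3 = 4.

4:1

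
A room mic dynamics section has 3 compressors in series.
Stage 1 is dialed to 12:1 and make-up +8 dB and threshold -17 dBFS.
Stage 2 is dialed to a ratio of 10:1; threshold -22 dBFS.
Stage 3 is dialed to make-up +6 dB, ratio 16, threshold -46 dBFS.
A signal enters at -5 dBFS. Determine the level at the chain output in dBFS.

Stage 1: 12 dB above -17 dBFS, reduced 12:1 to 1 dB above → -16 dBFS; +8 dB make-up → -8 dBFS.
Stage 2: overshoot 14 dB → 14/10 = 1.4 dB → -20.6 dBFS.
Stage 3: 25.4 dB above -46 dBFS, reduced 16:1 to 1.5875 dB above → -44.4125 dBFS; +6 dB make-up → -38.4125 dBFS.

-38.4125 dBFS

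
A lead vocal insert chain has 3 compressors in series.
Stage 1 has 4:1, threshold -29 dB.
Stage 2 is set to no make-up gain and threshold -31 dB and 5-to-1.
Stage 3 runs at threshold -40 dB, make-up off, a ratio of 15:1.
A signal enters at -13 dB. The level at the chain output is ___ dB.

-39.32 dB

Stage 1: -13 dB is 16 dB over -29 dB; at 4:1 that becomes 4 dB over, giving -25 dB.
Stage 2: 6 dB above -31 dB, reduced 5:1 to 1.2 dB above → -29.8 dB.
Stage 3: overshoot 10.2 dB → 10.2/15 = 0.68 dB → -39.32 dB.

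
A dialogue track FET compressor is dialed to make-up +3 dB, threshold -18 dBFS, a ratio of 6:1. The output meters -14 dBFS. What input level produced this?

-12 dBFS

Remove make-up: -14 − 3 = -17 dBFS.
The compressed level sits -17 − (-18) = 1 dB over threshold.
Before 6:1 compression the overshoot was 1 × 6 = 6 dB, so input = -18 + 6 = -12 dBFS.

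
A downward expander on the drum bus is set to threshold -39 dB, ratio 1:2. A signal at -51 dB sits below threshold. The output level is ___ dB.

-63 dB

Undershoot = (-39) − (-51) = 12 dB.
At 1:2, that expands to 24 dB under threshold.
Output = -39 − 24 = -63 dB.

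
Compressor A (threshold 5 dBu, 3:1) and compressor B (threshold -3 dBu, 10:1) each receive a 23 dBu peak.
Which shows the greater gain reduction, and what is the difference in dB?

B, by 11.4 dB

A: GR = 18 − 18/3 = 12 dB.
B: GR = 26 − 26/10 = 23.4 dB.
B applies 11.4 dB more gain reduction.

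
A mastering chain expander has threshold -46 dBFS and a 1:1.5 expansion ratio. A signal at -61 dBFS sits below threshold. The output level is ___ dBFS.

Below threshold, a 1:1.5 expander applies gain = (1.5−1)×(T − x) of attenuation.
(1.5−1) × 15 = 7.5 dB, so output = -61 − 7.5 = -68.5 dBFS.

-68.5 dBFS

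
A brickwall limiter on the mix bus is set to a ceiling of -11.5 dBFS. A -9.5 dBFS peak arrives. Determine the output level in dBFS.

-11.5 dBFS

The limiter clamps the peak to its -11.5 dBFS ceiling.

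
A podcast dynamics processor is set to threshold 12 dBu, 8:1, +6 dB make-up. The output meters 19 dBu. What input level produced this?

Before make-up, the level was 19 − 6 = 13 dBu.
Post-compression overshoot = 13 − 12 = 1 dB.
Input overshoot = R × output overshoot = 8 dB → input = 12 + 8 = 20 dBu.

20 dBu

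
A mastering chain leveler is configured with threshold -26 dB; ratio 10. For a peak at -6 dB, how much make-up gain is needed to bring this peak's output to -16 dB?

The peak compresses to -26 + 20/10 = -24 dB.
To reach -16 dB requires -16 − (-24) = 8 dB of make-up.

8 dB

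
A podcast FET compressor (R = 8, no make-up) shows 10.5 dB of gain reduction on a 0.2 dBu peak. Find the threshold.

Input is 12 dB above T (since output overshoot × R = input overshoot: (-10.3 − T)·8 = 0.2 − T gives T = -11.8 dBu).
Check: -11.8 + (0.2 − (-11.8))/8 = -11.8 + 1.5 = -10.3 dBu. ✓

-11.8 dBu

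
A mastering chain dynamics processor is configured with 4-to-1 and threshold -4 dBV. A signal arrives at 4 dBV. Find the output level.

The input is 8 dB above the -4 dBV threshold.
4:1 compression reduces that to 8/4 = 2 dB over.
That puts the output at -2 dBV.

-2 dBV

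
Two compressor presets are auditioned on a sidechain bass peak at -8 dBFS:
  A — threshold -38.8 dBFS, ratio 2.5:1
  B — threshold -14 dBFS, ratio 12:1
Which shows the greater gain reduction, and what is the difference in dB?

A: GR = 30.8 − 30.8/2.5 = 18.48 dB.
B: GR = 6 − 6/12 = 5.5 dB.
A reduces 12.98 dB more.

A, by 12.98 dB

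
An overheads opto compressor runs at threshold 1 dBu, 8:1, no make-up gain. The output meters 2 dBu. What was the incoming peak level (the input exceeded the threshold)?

9 dBu

That's 1 dB above the 1 dBu threshold.
Before 8:1 compression the overshoot was 1 × 8 = 8 dB, so input = 1 + 8 = 9 dBu.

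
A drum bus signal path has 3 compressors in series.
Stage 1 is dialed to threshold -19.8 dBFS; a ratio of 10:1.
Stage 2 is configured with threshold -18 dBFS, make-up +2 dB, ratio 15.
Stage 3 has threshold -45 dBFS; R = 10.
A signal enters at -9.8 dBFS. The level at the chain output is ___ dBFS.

-42.18 dBFS

Stage 1: overshoot 10 dB → 10/10 = 1 dB → -18.8 dBFS.
Stage 2: -18.8 dBFS ≤ -18 dBFS, so stage 2 doesn't engage; make-up brings it to -16.8 dBFS.
Stage 3: overshoot 28.2 dB → 28.2/10 = 2.82 dB → -42.18 dBFS.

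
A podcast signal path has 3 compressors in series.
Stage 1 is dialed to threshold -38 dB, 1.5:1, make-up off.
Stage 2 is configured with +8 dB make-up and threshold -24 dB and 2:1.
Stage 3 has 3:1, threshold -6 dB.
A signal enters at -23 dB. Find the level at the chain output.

-20 dB

Stage 1: 15 dB above -38 dB, reduced 1.5:1 to 10 dB above → -28 dB.
Stage 2: -28 dB ≤ -24 dB, so stage 2 doesn't engage; make-up brings it to -20 dB.
Stage 3: -20 dB is at or below the -6 dB threshold — no compression; output -20 dB.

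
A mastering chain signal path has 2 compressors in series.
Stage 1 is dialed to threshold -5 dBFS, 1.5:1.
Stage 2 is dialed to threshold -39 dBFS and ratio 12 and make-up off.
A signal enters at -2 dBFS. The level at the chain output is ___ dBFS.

Stage 1: 3 dB above -5 dBFS, reduced 1.5:1 to 2 dB above → -3 dBFS.
Stage 2: overshoot 36 dB → 36/12 = 3 dB → -36 dBFS.

-36 dBFS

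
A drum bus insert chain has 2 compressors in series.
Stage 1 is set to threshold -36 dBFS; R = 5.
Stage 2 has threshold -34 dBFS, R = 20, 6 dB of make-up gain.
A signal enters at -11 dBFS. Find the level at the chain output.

-27.85 dBFS

Stage 1: overshoot 25 dB → 25/5 = 5 dB → -31 dBFS.
Stage 2: 3 dB above -34 dBFS, reduced 20:1 to 0.15 dB above → -33.85 dBFS; +6 dB make-up → -27.85 dBFS.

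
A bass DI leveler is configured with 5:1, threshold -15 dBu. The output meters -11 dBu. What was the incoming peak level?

5 dBu

Post-compression overshoot = -11 − (-15) = 4 dB.
Undo the ratio: input overshoot = 4 × 5 = 20 dB, giving input = 5 dBu.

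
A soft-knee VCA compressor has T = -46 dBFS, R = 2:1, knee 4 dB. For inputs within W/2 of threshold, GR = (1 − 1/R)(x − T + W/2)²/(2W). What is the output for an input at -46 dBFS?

x − T + W/2 = -46 − (-46) + 2 = 2.
GR = (1 − 1/2) × 2² / 8 = 0.5 × 4 / 8 = 0.25 dB.
Output = -46 − 0.25 = -46.25 dBFS.

-46.25 dBFS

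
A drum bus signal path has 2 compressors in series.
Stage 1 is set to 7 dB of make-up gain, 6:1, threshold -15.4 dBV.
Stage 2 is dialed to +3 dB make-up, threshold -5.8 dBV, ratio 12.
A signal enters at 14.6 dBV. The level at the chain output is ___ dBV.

Stage 1: overshoot 30 dB → 30/6 = 5 dB → -10.4 dBV; +7 dB make-up → -3.4 dBV.
Stage 2: -3.4 dBV is 2.4 dB over -5.8 dBV; at 12:1 that becomes 0.2 dB over, giving -5.6 dBV; +3 dB make-up → -2.6 dBV.

-2.6 dBV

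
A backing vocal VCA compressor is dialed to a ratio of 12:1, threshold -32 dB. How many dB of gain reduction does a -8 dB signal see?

The signal is 24 dB above threshold.
At 12:1, output sits 24/12 = 2 dB above threshold.
So the signal is attenuated by 24 − 2 = 22 dB.

22 dB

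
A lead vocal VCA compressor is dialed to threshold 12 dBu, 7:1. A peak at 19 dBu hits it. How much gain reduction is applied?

6 dB

19 dBu exceeds the threshold by 7 dB.
A 7:1 ratio leaves 1 dB of that excess.
GR = overshoot in − overshoot out = 7 − 1 = 6 dB.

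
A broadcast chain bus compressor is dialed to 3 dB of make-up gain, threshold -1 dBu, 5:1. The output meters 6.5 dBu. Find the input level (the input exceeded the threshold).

21.5 dBu

Remove make-up: 6.5 − 3 = 3.5 dBu.
The compressed level sits 3.5 − (-1) = 4.5 dB over threshold.
Input overshoot = R × output overshoot = 22.5 dB → input = -1 + 22.5 = 21.5 dBu.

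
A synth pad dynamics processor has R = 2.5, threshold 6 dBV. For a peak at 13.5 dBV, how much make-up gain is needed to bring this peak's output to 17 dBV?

Overshoot 7.5 dB → 7.5/2.5 = 3 dB after compression, so the compressed level is 6 + 3 = 9 dBV.
Make-up = target − compressed = 17 − 9 = 8 dB.

8 dB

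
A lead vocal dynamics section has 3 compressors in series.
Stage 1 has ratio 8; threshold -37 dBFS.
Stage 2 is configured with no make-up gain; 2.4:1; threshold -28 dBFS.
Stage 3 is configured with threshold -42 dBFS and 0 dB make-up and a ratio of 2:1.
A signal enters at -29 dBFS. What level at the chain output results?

-39 dBFS

Stage 1: overshoot 8 dB → 8/8 = 1 dB → -36 dBFS.
Stage 2: -36 dBFS ≤ -28 dBFS, so stage 2 doesn't engage; output -36 dBFS.
Stage 3: overshoot 6 dB → 6/2 = 3 dB → -39 dBFS.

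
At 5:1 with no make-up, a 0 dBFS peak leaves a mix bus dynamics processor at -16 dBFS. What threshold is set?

-20 dBFS

Gain reduction = 0 − (-16) = 16 dB; output overshoot = GR / (R − 1) = 16 / 4 = 4 dB.
Threshold = output − output overshoot = -16 − 4 = -20 dBFS.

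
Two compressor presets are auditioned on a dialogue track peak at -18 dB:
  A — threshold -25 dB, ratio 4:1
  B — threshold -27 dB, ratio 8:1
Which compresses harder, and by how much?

A: overshoot 7 dB → output overshoot 1.75 dB → GR 5.25 dB.
B: overshoot 9 dB → output overshoot 1.125 dB → GR 7.875 dB.
B applies 2.625 dB more gain reduction.

B, by 2.625 dB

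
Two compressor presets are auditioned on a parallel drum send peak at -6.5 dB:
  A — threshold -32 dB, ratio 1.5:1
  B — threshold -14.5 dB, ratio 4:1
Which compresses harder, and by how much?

A: overshoot 25.5 dB → output overshoot 17 dB → GR 8.5 dB.
B: overshoot 8 dB → output overshoot 2 dB → GR 6 dB.
A reduces 2.5 dB more.

A, by 2.5 dB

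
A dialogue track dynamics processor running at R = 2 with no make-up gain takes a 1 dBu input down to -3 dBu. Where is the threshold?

Gain reduction = 1 − (-3) = 4 dB; output overshoot = GR / (R − 1) = 4 / 1 = 4 dB.
Threshold = output − output overshoot = -3 − 4 = -7 dBu.

-7 dBu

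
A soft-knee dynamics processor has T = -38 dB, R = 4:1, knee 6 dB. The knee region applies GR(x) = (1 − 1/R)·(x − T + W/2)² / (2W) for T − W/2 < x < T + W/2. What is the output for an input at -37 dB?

x − T + W/2 = -37 − (-38) + 3 = 4.
GR = (1 − 1/4) × 4² / 12 = 0.75 × 16 / 12 = 1 dB.
Output = -37 − 1 = -38 dB.

-38 dB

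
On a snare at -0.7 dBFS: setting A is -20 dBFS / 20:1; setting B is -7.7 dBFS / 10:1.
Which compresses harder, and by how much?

A: GR = 19.3 − 19.3/20 = 18.335 dB.
B: GR = 7 − 7/10 = 6.3 dB.
Difference: 12.035 dB in favour of A.

A, by 12.035 dB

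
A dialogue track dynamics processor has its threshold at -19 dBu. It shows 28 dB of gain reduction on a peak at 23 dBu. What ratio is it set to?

Input overshoot = 23 − (-19) = 42 dB.
Output overshoot = 42 − 28 = 14 dB.
Ratio = input overshoot / output overshoot = 42 / 14 = 3.

3:1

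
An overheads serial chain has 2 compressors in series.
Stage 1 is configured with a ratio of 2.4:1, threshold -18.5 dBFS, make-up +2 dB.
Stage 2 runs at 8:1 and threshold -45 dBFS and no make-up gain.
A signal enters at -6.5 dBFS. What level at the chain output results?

-40.8125 dBFS

Stage 1: overshoot 12 dB → 12/2.4 = 5 dB → -13.5 dBFS; +2 dB make-up → -11.5 dBFS.
Stage 2: 33.5 dB above -45 dBFS, reduced 8:1 to 4.1875 dB above → -40.8125 dBFS.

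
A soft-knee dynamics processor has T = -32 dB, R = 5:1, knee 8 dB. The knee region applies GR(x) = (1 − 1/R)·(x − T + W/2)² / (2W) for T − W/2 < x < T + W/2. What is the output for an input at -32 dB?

x − T + W/2 = -32 − (-32) + 4 = 4.
GR = (1 − 1/5) × 4² / 16 = 0.8 × 16 / 16 = 0.8 dB.
Output = -32 − 0.8 = -32.8 dB.

-32.8 dB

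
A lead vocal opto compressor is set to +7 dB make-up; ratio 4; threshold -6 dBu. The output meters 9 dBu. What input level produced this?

26 dBu

Stripping the +7 dB make-up gives 2 dBu at the gain stage.
That's 8 dB above the -6 dBu threshold.
Undo the ratio: input overshoot = 8 × 4 = 32 dB, giving input = 26 dBu.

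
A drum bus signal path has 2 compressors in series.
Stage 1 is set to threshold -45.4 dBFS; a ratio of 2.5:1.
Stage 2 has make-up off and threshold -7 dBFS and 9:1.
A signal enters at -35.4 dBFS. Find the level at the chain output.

-41.4 dBFS

Stage 1: -35.4 dBFS is 10 dB over -45.4 dBFS; at 2.5:1 that becomes 4 dB over, giving -41.4 dBFS.
Stage 2: -41.4 dBFS is at or below the -7 dBFS threshold — no compression; output -41.4 dBFS.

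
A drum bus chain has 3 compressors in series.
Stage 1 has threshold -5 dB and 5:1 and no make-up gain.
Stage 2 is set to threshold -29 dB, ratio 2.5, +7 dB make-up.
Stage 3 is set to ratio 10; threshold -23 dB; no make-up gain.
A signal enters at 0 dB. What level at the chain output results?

-21.9 dB

Stage 1: overshoot 5 dB → 5/5 = 1 dB → -4 dB.
Stage 2: overshoot 25 dB → 25/2.5 = 10 dB → -19 dB; +7 dB make-up → -12 dB.
Stage 3: 11 dB above -23 dB, reduced 10:1 to 1.1 dB above → -21.9 dB.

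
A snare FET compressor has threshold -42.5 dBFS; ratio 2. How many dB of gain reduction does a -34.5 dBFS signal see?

Overshoot = -34.5 − (-42.5) = 8 dB.
At 2:1, output sits 8/2 = 4 dB above threshold.
Gain reduction = 8 − 4 = 4 dB.

4 dB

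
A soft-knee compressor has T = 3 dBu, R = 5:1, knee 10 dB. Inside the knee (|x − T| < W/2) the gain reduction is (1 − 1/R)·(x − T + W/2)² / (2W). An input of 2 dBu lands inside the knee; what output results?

1.36 dBu

x − T + W/2 = 2 − 3 + 5 = 4.
GR = (1 − 1/5) × 4² / 20 = 0.8 × 16 / 20 = 0.64 dB.
Output = 2 − 0.64 = 1.36 dBu.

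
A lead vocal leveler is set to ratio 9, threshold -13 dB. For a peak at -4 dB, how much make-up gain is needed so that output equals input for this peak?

Without make-up, output = threshold + overshoot/9 = -13 + 1 = -12 dB.
Gap to target: 8 dB.

8 dB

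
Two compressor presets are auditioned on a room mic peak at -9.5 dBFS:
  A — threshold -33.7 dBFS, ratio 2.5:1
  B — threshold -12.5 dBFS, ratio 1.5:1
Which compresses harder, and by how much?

A, by 13.52 dB

A: 24.2 dB over, compressed to 9.68 dB over, so 14.52 dB of GR.
B: 3 dB over, compressed to 2 dB over, so 1 dB of GR.
Difference: 13.52 dB in favour of A.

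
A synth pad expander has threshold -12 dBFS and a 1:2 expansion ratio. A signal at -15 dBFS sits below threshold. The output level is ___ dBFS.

-18 dBFS

Undershoot = (-12) − (-15) = 3 dB.
At 1:2, that expands to 6 dB under threshold.
Output = -12 − 6 = -18 dBFS.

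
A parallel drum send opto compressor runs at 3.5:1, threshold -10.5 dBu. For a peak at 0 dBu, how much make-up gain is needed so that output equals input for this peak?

Overshoot 10.5 dB → 10.5/3.5 = 3 dB after compression, so the compressed level is -10.5 + 3 = -7.5 dBu.
Make-up = target − compressed = 0 − (-7.5) = 7.5 dB.

7.5 dB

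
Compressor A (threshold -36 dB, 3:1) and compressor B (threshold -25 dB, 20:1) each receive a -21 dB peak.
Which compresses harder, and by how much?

A, by 6.2 dB

A: 15 dB over, compressed to 5 dB over, so 10 dB of GR.
B: 4 dB over, compressed to 0.2 dB over, so 3.8 dB of GR.
A reduces 6.2 dB more.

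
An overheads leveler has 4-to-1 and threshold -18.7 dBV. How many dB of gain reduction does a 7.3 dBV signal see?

19.5 dB

The signal is 26 dB above threshold.
After 4:1 compression the overshoot becomes 26/4 = 6.5 dB.
Gain reduction = 26 − 6.5 = 19.5 dB.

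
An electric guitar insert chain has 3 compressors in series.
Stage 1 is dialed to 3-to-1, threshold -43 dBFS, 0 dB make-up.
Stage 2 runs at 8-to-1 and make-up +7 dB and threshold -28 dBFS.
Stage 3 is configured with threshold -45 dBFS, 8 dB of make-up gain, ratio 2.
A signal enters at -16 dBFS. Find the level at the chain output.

-28 dBFS

Stage 1: 27 dB above -43 dBFS, reduced 3:1 to 9 dB above → -34 dBFS.
Stage 2: below threshold (-34 ≤ -28); passes unchanged; make-up brings it to -27 dBFS.
Stage 3: overshoot 18 dB → 18/2 = 9 dB → -36 dBFS; +8 dB make-up → -28 dBFS.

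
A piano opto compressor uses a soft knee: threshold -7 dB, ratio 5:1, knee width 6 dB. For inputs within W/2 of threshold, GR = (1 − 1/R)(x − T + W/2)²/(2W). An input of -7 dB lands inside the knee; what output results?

x − T + W/2 = -7 − (-7) + 3 = 3.
GR = (1 − 1/5) × 3² / 12 = 0.8 × 9 / 12 = 0.6 dB.
Output = -7 − 0.6 = -7.6 dB.

-7.6 dB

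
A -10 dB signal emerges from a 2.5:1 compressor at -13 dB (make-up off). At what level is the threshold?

-15 dB

Let T be the threshold. Output overshoot = (input overshoot)/R, so -13 − T = (-10 − T)/2.5.
2.5·(-13 − T) = -10 − T → 1.5·T = -32.5 − (-10) = -22.5.
T = -22.5/1.5 = -15 dB.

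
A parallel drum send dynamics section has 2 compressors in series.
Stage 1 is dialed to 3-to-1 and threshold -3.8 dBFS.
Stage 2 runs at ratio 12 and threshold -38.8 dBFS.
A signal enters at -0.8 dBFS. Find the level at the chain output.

-35.8 dBFS

Stage 1: 3 dB above -3.8 dBFS, reduced 3:1 to 1 dB above → -2.8 dBFS.
Stage 2: overshoot 36 dB → 36/12 = 3 dB → -35.8 dBFS.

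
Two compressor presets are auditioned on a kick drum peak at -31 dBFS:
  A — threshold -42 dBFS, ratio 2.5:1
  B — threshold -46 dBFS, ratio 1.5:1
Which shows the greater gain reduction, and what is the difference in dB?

A, by 1.6 dB

A: 11 dB over, compressed to 4.4 dB over, so 6.6 dB of GR.
B: 15 dB over, compressed to 10 dB over, so 5 dB of GR.
Difference: 1.6 dB in favour of A.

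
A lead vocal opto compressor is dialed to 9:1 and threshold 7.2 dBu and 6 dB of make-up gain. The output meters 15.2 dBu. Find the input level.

Stripping the +6 dB make-up gives 9.2 dBu at the gain stage.
Post-compression overshoot = 9.2 − 7.2 = 2 dB.
Before 9:1 compression the overshoot was 2 × 9 = 18 dB, so input = 7.2 + 18 = 25.2 dBu.

25.2 dBu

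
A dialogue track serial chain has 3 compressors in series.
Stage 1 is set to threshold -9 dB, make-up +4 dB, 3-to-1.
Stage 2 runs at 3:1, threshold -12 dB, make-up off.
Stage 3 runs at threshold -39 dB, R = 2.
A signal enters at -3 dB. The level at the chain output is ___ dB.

-24 dB

Stage 1: 6 dB above -9 dB, reduced 3:1 to 2 dB above → -7 dB; +4 dB make-up → -3 dB.
Stage 2: -3 dB is 9 dB over -12 dB; at 3:1 that becomes 3 dB over, giving -9 dB.
Stage 3: 30 dB above -39 dB, reduced 2:1 to 15 dB above → -24 dB.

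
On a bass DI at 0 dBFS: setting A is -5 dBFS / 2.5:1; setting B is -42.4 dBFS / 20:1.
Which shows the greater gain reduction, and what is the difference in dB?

B, by 37.28 dB

A: GR = 5 − 5/2.5 = 3 dB.
B: GR = 42.4 − 42.4/20 = 40.28 dB.
B applies 37.28 dB more gain reduction.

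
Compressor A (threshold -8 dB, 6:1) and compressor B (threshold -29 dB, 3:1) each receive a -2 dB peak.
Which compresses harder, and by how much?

A: GR = 6 − 6/6 = 5 dB.
B: GR = 27 − 27/3 = 18 dB.
Difference: 13 dB in favour of B.

B, by 13 dB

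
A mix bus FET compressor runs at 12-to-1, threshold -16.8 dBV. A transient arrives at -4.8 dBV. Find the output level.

-15.8 dBV

-4.8 dBV sits 12 dB over threshold.
12:1 compression reduces that to 12/12 = 1 dB over.
Output = -16.8 + 1 = -15.8 dBV.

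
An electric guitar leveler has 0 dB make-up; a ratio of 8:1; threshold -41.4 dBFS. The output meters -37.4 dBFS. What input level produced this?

-9.4 dBFS

That's 4 dB above the -41.4 dBFS threshold.
Input overshoot = R × output overshoot = 32 dB → input = -41.4 + 32 = -9.4 dBFS.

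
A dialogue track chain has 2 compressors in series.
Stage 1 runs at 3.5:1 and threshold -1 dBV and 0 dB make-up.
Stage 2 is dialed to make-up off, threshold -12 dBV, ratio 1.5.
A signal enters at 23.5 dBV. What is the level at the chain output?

0 dBV

Stage 1: 23.5 dBV is 24.5 dB over -1 dBV; at 3.5:1 that becomes 7 dB over, giving 6 dBV.
Stage 2: 6 dBV is 18 dB over -12 dBV; at 1.5:1 that becomes 12 dB over, giving 0 dBV.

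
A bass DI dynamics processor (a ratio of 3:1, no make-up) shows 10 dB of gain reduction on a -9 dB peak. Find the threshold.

-24 dB

Let T be the threshold. Output overshoot = (input overshoot)/R, so -19 − T = (-9 − T)/3.
3·(-19 − T) = -9 − T → 2·T = -57 − (-9) = -48.
T = -48/2 = -24 dB.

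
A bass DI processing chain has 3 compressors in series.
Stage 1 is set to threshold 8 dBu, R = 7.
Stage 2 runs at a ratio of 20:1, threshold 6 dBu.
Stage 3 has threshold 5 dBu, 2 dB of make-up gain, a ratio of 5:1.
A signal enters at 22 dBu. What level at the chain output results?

7.24 dBu

Stage 1: 14 dB above 8 dBu, reduced 7:1 to 2 dB above → 10 dBu.
Stage 2: 4 dB above 6 dBu, reduced 20:1 to 0.2 dB above → 6.2 dBu.
Stage 3: overshoot 1.2 dB → 1.2/5 = 0.24 dB → 5.24 dBu; +2 dB make-up → 7.24 dBu.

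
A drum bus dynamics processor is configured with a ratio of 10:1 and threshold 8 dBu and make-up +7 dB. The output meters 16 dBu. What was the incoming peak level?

Stripping the +7 dB make-up gives 9 dBu at the gain stage.
That's 1 dB above the 8 dBu threshold.
Undo the ratio: input overshoot = 1 × 10 = 10 dB, giving input = 18 dBu.

18 dBu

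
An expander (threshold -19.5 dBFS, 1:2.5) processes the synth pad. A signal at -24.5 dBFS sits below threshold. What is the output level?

Below threshold, a 1:2.5 expander applies gain = (2.5−1)×(T − x) of attenuation.
(2.5−1) × 5 = 7.5 dB, so output = -24.5 − 7.5 = -32 dBFS.

-32 dBFS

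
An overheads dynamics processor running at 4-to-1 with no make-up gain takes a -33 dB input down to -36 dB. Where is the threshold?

Gain reduction = -33 − (-36) = 3 dB; output overshoot = GR / (R − 1) = 3 / 3 = 1 dB.
Threshold = output − output overshoot = -36 − 1 = -37 dB.

-37 dB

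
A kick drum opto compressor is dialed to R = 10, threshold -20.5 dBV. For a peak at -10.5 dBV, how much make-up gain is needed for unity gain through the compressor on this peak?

Without make-up, output = threshold + overshoot/10 = -20.5 + 1 = -19.5 dBV.
Gap to target: 9 dB.

9 dB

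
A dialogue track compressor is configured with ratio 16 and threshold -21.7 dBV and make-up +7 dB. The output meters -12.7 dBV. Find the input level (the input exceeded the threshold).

Stripping the +7 dB make-up gives -19.7 dBV at the gain stage.
The compressed level sits -19.7 − (-21.7) = 2 dB over threshold.
Before 16:1 compression the overshoot was 2 × 16 = 32 dB, so input = -21.7 + 32 = 10.3 dBV.

10.3 dBV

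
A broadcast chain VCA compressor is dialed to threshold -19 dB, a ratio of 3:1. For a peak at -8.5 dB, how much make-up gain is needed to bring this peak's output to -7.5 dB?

Without make-up, output = threshold + overshoot/3 = -19 + 3.5 = -15.5 dB.
Gap to target: 8 dB.

8 dB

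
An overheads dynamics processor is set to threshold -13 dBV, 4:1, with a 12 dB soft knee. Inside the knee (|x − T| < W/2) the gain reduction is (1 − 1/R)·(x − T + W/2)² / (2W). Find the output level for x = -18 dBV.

x − T + W/2 = -18 − (-13) + 6 = 1.
GR = (1 − 1/4) × 1² / 24 = 0.75 × 1 / 24 = 0.03125 dB.
Output = -18 − 0.03125 = -18.03125 dBV.

-18.03125 dBV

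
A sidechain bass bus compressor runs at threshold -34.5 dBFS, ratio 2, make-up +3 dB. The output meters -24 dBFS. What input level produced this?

Stripping the +3 dB make-up gives -27 dBFS at the gain stage.
The compressed level sits -27 − (-34.5) = 7.5 dB over threshold.
Before 2:1 compression the overshoot was 7.5 × 2 = 15 dB, so input = -34.5 + 15 = -19.5 dBFS.

-19.5 dBFS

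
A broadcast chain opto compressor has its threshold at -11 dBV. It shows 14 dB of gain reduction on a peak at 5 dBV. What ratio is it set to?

Input overshoot = 5 − (-11) = 16 dB.
Output overshoot = 16 − 14 = 2 dB.
Ratio = input overshoot / output overshoot = 16 / 2 = 8.

8:1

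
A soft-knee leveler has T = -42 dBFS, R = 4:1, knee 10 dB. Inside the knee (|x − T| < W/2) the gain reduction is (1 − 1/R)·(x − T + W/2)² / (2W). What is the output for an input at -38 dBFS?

-41.0375 dBFS

x − T + W/2 = -38 − (-42) + 5 = 9.
GR = (1 − 1/4) × 9² / 20 = 0.75 × 81 / 20 = 3.0375 dB.
Output = -38 − 3.0375 = -41.0375 dBFS.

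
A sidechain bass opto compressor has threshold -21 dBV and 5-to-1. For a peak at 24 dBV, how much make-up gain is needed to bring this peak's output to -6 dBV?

6 dB

Overshoot 45 dB → 45/5 = 9 dB after compression, so the compressed level is -21 + 9 = -12 dBV.
Make-up = target − compressed = -6 − (-12) = 6 dB.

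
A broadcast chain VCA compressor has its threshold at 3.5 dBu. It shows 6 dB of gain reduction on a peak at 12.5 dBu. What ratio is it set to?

3:1

Input overshoot = 12.5 − 3.5 = 9 dB.
Output overshoot = 9 − 6 = 3 dB.
Ratio = input overshoot / output overshoot = 9 / 3 = 3.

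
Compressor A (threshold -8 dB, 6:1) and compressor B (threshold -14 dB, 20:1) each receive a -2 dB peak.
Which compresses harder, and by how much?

A: overshoot 6 dB → output overshoot 1 dB → GR 5 dB.
B: overshoot 12 dB → output overshoot 0.6 dB → GR 11.4 dB.
Difference: 6.4 dB in favour of B.

B, by 6.4 dB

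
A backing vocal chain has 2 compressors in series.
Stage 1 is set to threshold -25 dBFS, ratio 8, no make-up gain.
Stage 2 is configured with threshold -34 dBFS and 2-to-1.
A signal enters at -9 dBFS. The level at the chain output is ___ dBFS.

Stage 1: 16 dB above -25 dBFS, reduced 8:1 to 2 dB above → -23 dBFS.
Stage 2: overshoot 11 dB → 11/2 = 5.5 dB → -28.5 dBFS.

-28.5 dBFS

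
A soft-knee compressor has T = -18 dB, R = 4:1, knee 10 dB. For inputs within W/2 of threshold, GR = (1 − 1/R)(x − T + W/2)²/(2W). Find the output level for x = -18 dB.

x − T + W/2 = -18 − (-18) + 5 = 5.
GR = (1 − 1/4) × 5² / 20 = 0.75 × 25 / 20 = 0.9375 dB.
Output = -18 − 0.9375 = -18.9375 dB.

-18.9375 dB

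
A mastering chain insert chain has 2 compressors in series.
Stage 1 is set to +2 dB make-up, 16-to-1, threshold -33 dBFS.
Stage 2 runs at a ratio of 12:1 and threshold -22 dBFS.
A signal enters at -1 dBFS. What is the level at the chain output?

Stage 1: -1 dBFS is 32 dB over -33 dBFS; at 16:1 that becomes 2 dB over, giving -31 dBFS; +2 dB make-up → -29 dBFS.
Stage 2: -29 dBFS is at or below the -22 dBFS threshold — no compression; output -29 dBFS.

-29 dBFS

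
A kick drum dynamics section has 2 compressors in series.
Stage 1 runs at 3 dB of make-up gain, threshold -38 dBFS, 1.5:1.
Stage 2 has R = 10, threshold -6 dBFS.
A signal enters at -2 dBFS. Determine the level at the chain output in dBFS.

-11 dBFS

Stage 1: 36 dB above -38 dBFS, reduced 1.5:1 to 24 dB above → -14 dBFS; +3 dB make-up → -11 dBFS.
Stage 2: -11 dBFS ≤ -6 dBFS, so stage 2 doesn't engage; output -11 dBFS.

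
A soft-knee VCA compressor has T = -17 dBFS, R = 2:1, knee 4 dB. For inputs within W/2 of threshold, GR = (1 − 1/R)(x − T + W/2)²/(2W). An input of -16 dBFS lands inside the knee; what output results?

x − T + W/2 = -16 − (-17) + 2 = 3.
GR = (1 − 1/2) × 3² / 8 = 0.5 × 9 / 8 = 0.5625 dB.
Output = -16 − 0.5625 = -16.5625 dBFS.

-16.5625 dBFS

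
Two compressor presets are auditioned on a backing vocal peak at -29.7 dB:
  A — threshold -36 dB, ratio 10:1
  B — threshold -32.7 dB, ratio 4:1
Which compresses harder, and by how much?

A: GR = 6.3 − 6.3/10 = 5.67 dB.
B: GR = 3 − 3/4 = 2.25 dB.
Difference: 3.42 dB in favour of A.

A, by 3.42 dB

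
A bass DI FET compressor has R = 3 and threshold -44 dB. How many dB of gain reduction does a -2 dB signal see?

28 dB

-2 dB exceeds the threshold by 42 dB.
At 3:1, output sits 42/3 = 14 dB above threshold.
GR = overshoot in − overshoot out = 42 − 14 = 28 dB.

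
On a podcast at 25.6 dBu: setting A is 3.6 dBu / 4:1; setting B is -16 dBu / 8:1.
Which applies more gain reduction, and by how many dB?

A: 22 dB over, compressed to 5.5 dB over, so 16.5 dB of GR.
B: 41.6 dB over, compressed to 5.2 dB over, so 36.4 dB of GR.
B applies 19.9 dB more gain reduction.

B, by 19.9 dB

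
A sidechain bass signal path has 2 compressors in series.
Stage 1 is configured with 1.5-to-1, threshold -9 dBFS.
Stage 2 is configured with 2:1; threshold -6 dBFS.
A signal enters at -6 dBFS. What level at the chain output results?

-7 dBFS

Stage 1: 3 dB above -9 dBFS, reduced 1.5:1 to 2 dB above → -7 dBFS.
Stage 2: -7 dBFS ≤ -6 dBFS, so stage 2 doesn't engage; output -7 dBFS.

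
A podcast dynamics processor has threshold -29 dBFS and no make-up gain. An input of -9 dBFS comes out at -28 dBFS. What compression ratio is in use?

20:1

Input overshoot = -9 − (-29) = 20 dB; output overshoot = -28 − (-29) = 1 dB.
Ratio = 20 / 1 = 20.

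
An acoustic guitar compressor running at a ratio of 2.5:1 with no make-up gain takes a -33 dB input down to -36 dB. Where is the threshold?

Gain reduction = -33 − (-36) = 3 dB; output overshoot = GR / (R − 1) = 3 / 1.5 = 2 dB.
Threshold = output − output overshoot = -36 − 2 = -38 dB.

-38 dB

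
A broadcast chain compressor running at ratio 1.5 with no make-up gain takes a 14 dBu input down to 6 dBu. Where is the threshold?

Gain reduction = 14 − 6 = 8 dB; output overshoot = GR / (R − 1) = 8 / 0.5 = 16 dB.
Threshold = output − output overshoot = 6 − 16 = -10 dBu.

-10 dBu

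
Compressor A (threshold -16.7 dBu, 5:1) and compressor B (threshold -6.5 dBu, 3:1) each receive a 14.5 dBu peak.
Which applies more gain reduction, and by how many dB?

A, by 10.96 dB

A: 31.2 dB over, compressed to 6.24 dB over, so 24.96 dB of GR.
B: 21 dB over, compressed to 7 dB over, so 14 dB of GR.
A reduces 10.96 dB more.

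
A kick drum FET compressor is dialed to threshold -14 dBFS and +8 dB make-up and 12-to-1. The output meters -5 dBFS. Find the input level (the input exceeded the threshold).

Remove make-up: -5 − 8 = -13 dBFS.
Post-compression overshoot = -13 − (-14) = 1 dB.
Undo the ratio: input overshoot = 1 × 12 = 12 dB, giving input = -2 dBFS.

-2 dBFS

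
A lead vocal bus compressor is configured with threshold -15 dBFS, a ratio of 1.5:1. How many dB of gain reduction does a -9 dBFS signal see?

Overshoot = -9 − (-15) = 6 dB.
At 1.5:1, output sits 6/1.5 = 4 dB above threshold.
GR = overshoot in − overshoot out = 6 − 4 = 2 dB.

2 dB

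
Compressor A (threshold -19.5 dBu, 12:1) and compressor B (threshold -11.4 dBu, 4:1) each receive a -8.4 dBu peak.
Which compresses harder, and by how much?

A, by 7.925 dB

A: 11.1 dB over, compressed to 0.925 dB over, so 10.175 dB of GR.
B: 3 dB over, compressed to 0.75 dB over, so 2.25 dB of GR.
Difference: 7.925 dB in favour of A.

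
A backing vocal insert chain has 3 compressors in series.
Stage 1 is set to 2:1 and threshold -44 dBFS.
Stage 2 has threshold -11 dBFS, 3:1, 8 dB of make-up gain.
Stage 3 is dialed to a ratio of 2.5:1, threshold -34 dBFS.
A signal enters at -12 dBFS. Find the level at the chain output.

Stage 1: overshoot 32 dB → 32/2 = 16 dB → -28 dBFS.
Stage 2: -28 dBFS is at or below the -11 dBFS threshold — no compression; make-up brings it to -20 dBFS.
Stage 3: overshoot 14 dB → 14/2.5 = 5.6 dB → -28.4 dBFS.

-28.4 dBFS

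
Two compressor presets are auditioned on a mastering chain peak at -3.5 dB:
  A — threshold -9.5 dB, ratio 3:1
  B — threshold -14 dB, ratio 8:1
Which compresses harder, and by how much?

A: 6 dB over, compressed to 2 dB over, so 4 dB of GR.
B: 10.5 dB over, compressed to 1.3125 dB over, so 9.1875 dB of GR.
B reduces 5.1875 dB more.

B, by 5.1875 dB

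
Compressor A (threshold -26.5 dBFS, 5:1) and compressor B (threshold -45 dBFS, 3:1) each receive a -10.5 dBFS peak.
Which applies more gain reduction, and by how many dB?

A: GR = 16 − 16/5 = 12.8 dB.
B: GR = 34.5 − 34.5/3 = 23 dB.
B applies 10.2 dB more gain reduction.

B, by 10.2 dB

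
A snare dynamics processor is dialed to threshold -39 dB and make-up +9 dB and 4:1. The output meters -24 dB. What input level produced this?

-15 dB

Stripping the +9 dB make-up gives -33 dB at the gain stage.
Post-compression overshoot = -33 − (-39) = 6 dB.
Input overshoot = R × output overshoot = 24 dB → input = -39 + 24 = -15 dB.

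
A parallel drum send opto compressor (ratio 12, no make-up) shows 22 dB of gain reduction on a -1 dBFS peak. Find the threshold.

-25 dBFS

Input is 24 dB above T (since output overshoot × R = input overshoot: (-23 − T)·12 = -1 − T gives T = -25 dBFS).
Check: -25 + (-1 − (-25))/12 = -25 + 2 = -23 dBFS. ✓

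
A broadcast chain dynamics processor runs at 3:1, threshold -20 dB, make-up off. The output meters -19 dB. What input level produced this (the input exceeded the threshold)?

The compressed level sits -19 − (-20) = 1 dB over threshold.
Before 3:1 compression the overshoot was 1 × 3 = 3 dB, so input = -20 + 3 = -17 dB.

-17 dB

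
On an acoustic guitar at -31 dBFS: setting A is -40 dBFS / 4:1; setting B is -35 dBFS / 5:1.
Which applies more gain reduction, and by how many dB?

A, by 3.55 dB

A: GR = 9 − 9/4 = 6.75 dB.
B: GR = 4 − 4/5 = 3.2 dB.
A reduces 3.55 dB more.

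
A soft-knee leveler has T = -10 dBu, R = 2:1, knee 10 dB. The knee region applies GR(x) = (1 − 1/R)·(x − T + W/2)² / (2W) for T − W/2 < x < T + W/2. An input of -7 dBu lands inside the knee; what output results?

x − T + W/2 = -7 − (-10) + 5 = 8.
GR = (1 − 1/2) × 8² / 20 = 0.5 × 64 / 20 = 1.6 dB.
Output = -7 − 1.6 = -8.6 dBu.

-8.6 dBu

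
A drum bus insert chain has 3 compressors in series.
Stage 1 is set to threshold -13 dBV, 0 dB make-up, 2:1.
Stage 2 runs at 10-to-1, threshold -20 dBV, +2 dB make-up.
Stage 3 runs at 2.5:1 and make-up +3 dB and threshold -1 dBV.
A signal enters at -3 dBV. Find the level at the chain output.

-13.8 dBV

Stage 1: -3 dBV is 10 dB over -13 dBV; at 2:1 that becomes 5 dB over, giving -8 dBV.
Stage 2: -8 dBV is 12 dB over -20 dBV; at 10:1 that becomes 1.2 dB over, giving -18.8 dBV; +2 dB make-up → -16.8 dBV.
Stage 3: -16.8 dBV ≤ -1 dBV, so stage 3 doesn't engage; make-up brings it to -13.8 dBV.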